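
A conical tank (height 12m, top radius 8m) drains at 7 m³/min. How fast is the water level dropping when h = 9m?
7/(36π) ≈ 0.06189 m/min

r/h = 8/12, so r = (2/3)h
V = (1/3)πr²h = (1/3)π((2/3)h)²h = (4/27)πh³
dV/dh = (4/9)πh²
dh/dt = (dV/dt)/(dV/dh) = -7/((4/9)π·9²) = -7/(36π) m/min
The level is dropping at 7/(36π) ≈ 0.06189 m/min.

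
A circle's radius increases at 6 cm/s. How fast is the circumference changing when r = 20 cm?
12π cm/s

C = 2πr
dC/dt = 2π · dr/dt = 2π · 6 = 12π cm/s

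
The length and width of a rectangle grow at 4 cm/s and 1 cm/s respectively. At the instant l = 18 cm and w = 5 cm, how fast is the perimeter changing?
10 cm/s

P = 2(l + w)
dP/dt = 2(dl/dt + dw/dt) = 2(4 + 1) = 10 cm/s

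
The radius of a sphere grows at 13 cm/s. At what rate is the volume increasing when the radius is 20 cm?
20800π cm³/s

V = (4/3)πr³
dV/dt = dV/dr · dr/dt = 4πr² · 13
At r = 20: dV/dt = 20800π cm³/s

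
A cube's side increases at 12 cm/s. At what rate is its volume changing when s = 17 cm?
10404 cm³/s

V = s³
dV/dt = 3s² · ds/dt = 3·17²·12 = 10404 cm³/s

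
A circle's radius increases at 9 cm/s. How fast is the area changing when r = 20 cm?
360π cm²/s

A = πr²
dA/dt = 2πr · dr/dt = 2π(20)(9) = 360π cm²/s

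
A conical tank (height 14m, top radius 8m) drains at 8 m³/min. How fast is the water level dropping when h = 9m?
49/(162π) ≈ 0.09628 m/min

r/h = 8/14, so r = (4/7)h
V = (1/3)πr²h = (1/3)π((4/7)h)²h = (16/147)πh³
dV/dh = (16/49)πh²
dh/dt = (dV/dt)/(dV/dh) = -8/((16/49)π·9²) = -49/(162π) m/min
The level is dropping at 49/(162π) ≈ 0.09628 m/min.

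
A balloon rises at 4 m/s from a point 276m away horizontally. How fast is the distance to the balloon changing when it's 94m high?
188√21253/21253 ≈ 1.29 m/s

z² = 276² + y²
z = √(276² + 94²) = 2√21253
dz/dt = y/z · dy/dt = 94/(2√21253) · 4 = 188√21253/21253 ≈ 1.29 m/s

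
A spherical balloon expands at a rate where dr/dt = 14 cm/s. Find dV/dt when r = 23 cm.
29624π cm³/s

V = (4/3)πr³
dV/dt = dV/dr · dr/dt = 4πr² · 14
At r = 23: dV/dt = 29624π cm³/s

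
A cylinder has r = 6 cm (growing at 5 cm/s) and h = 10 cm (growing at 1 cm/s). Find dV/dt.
636π cm³/s

V = πr²h
dV/dt = 2πrh·dr/dt + πr²·dh/dt
= 2π(6)(10)(5) + π(6)²(1)
= 636π cm³/s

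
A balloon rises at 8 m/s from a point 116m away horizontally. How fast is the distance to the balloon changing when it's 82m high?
328√5045/5045 ≈ 4.618 m/s

z² = 116² + y²
z = √(116² + 82²) = 2√5045
dz/dt = y/z · dy/dt = 82/(2√5045) · 8 = 328√5045/5045 ≈ 4.618 m/s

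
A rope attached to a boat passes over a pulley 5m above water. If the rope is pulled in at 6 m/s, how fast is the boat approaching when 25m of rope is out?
5√6/2 ≈ 6.124 m/s

rope² = x² + 5²
x = √(25² - 5²) = 10√6
dx/dt = (rope/x) · d(rope)/dt = (25/(10√6)) · (-6) = -5√6/2 m/s
The boat approaches at 5√6/2 ≈ 6.124 m/s.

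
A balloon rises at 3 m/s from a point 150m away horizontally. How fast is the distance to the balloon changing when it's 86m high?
129√7474/7474 ≈ 1.492 m/s

z² = 150² + y²
z = √(150² + 86²) = 2√7474
dz/dt = y/z · dy/dt = 86/(2√7474) · 3 = 129√7474/7474 ≈ 1.492 m/s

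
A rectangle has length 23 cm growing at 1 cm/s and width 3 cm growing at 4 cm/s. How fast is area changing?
95 cm²/s

A = lw
dA/dt = w·dl/dt + l·dw/dt = 3·1 + 23·4 = 95 cm²/s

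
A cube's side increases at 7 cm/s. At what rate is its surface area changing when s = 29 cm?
2436 cm²/s

A = 6s²
dA/dt = 12s · ds/dt = 12·29·7 = 2436 cm²/s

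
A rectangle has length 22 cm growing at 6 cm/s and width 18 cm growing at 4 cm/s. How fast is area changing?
196 cm²/s

A = lw
dA/dt = w·dl/dt + l·dw/dt = 18·6 + 22·4 = 196 cm²/s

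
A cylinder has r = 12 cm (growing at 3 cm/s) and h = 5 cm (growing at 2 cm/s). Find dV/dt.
648π cm³/s

V = πr²h
dV/dt = 2πrh·dr/dt + πr²·dh/dt
= 2π(12)(5)(3) + π(12)²(2)
= 648π cm³/s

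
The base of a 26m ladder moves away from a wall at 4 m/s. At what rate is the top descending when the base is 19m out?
76√35/105 ≈ 4.282 m/s

x² + y² = 26²
2x·dx/dt + 2y·dy/dt = 0
dy/dt = -x/y · dx/dt = -19/(3√35) · 4 = -76√35/105 m/s
The top is descending at 76√35/105 ≈ 4.282 m/s.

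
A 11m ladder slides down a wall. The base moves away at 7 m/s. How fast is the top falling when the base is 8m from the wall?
56√57/57 ≈ 7.417 m/s

x² + y² = 11²
2x·dx/dt + 2y·dy/dt = 0
dy/dt = -x/y · dx/dt = -8/√57 · 7 = -56√57/57 m/s
The top is descending at 56√57/57 ≈ 7.417 m/s.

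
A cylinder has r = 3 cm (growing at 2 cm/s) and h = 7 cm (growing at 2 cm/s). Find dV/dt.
102π cm³/s

V = πr²h
dV/dt = 2πrh·dr/dt + πr²·dh/dt
= 2π(3)(7)(2) + π(3)²(2)
= 102π cm³/s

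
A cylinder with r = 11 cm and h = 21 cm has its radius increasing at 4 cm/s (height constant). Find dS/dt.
344π cm²/s

S = 2πrh + 2πr² (lateral + bases)
dS/dt = (2πh + 4πr)·dr/dt = (2π·21 + 4π·11)·4
= 344π cm²/s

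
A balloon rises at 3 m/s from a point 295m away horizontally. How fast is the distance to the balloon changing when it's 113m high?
339√99794/99794 ≈ 1.073 m/s

z² = 295² + y²
z = √(295² + 113²) = √99794
dz/dt = y/z · dy/dt = 113/√99794 · 3 = 339√99794/99794 ≈ 1.073 m/s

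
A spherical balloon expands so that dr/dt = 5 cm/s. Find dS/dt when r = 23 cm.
920π cm²/s

S = 4πr²
dS/dt = dS/dr · dr/dt = 8πr · 5
At r = 23: dS/dt = 920π cm²/s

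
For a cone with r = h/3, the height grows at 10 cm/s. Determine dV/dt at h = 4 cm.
160π/9 cm³/s

V = (1/3)π(h/3)²h = πh³/27
dV/dt = πh²/9 · 10
At h = 4: dV/dt = 160π/9 cm³/s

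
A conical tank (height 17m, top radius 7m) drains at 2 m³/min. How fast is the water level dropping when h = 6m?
289/(882π) ≈ 0.1043 m/min

r/h = 7/17, so r = (7/17)h
V = (1/3)πr²h = (1/3)π((7/17)h)²h = (49/867)πh³
dV/dh = (49/289)πh²
dh/dt = (dV/dt)/(dV/dh) = -2/((49/289)π·6²) = -289/(882π) m/min
The level is dropping at 289/(882π) ≈ 0.1043 m/min.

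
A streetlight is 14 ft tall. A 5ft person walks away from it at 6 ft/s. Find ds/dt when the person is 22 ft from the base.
10/3 ft/s

By similar triangles: 14/(x+s) = 5/s
Solving: s = 5x/9
ds/dt = 5/9 · dx/dt = 5/9 · 6 = 10/3 ft/s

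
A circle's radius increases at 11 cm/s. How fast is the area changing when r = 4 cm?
88π cm²/s

A = πr²
dA/dt = 2πr · dr/dt = 2π(4)(11) = 88π cm²/s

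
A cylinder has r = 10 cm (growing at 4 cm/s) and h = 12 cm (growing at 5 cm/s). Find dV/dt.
1460π cm³/s

V = πr²h
dV/dt = 2πrh·dr/dt + πr²·dh/dt
= 2π(10)(12)(4) + π(10)²(5)
= 1460π cm³/s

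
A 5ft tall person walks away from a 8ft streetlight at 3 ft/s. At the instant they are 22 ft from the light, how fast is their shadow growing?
5 ft/s

By similar triangles: 8/(x+s) = 5/s
Solving: s = 5x/3
ds/dt = 5/3 · dx/dt = 5/3 · 3 = 5 ft/s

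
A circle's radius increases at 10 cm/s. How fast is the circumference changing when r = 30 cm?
20π cm/s

C = 2πr
dC/dt = 2π · dr/dt = 2π · 10 = 20π cm/s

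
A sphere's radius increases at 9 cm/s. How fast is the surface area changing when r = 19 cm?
1368π cm²/s

S = 4πr²
dS/dt = dS/dr · dr/dt = 8πr · 9
At r = 19: dS/dt = 1368π cm²/s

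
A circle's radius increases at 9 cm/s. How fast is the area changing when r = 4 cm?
72π cm²/s

A = πr²
dA/dt = 2πr · dr/dt = 2π(4)(9) = 72π cm²/s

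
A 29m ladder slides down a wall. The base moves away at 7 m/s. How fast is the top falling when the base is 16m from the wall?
112√65/195 ≈ 4.631 m/s

x² + y² = 29²
2x·dx/dt + 2y·dy/dt = 0
dy/dt = -x/y · dx/dt = -16/(3√65) · 7 = -112√65/195 m/s
The top is descending at 112√65/195 ≈ 4.631 m/s.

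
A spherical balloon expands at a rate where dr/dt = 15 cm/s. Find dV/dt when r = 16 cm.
15360π cm³/s

V = (4/3)πr³
dV/dt = dV/dr · dr/dt = 4πr² · 15
At r = 16: dV/dt = 15360π cm³/s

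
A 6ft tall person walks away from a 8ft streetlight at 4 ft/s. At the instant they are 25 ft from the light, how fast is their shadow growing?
12 ft/s

By similar triangles: 8/(x+s) = 6/s
Solving: s = 6x/2
ds/dt = 6/2 · dx/dt = 3 · 4 = 12 ft/s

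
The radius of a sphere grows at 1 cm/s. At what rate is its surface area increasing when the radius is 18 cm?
144π cm²/s

S = 4πr²
dS/dt = dS/dr · dr/dt = 8πr · 1
At r = 18: dS/dt = 144π cm²/s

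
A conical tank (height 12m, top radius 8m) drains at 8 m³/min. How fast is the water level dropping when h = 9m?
2/(9π) ≈ 0.07074 m/min

r/h = 8/12, so r = (2/3)h
V = (1/3)πr²h = (1/3)π((2/3)h)²h = (4/27)πh³
dV/dh = (4/9)πh²
dh/dt = (dV/dt)/(dV/dh) = -8/((4/9)π·9²) = -2/(9π) m/min
The level is dropping at 2/(9π) ≈ 0.07074 m/min.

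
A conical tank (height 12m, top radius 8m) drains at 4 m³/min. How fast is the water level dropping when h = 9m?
1/(9π) ≈ 0.03537 m/min

r/h = 8/12, so r = (2/3)h
V = (1/3)πr²h = (1/3)π((2/3)h)²h = (4/27)πh³
dV/dh = (4/9)πh²
dh/dt = (dV/dt)/(dV/dh) = -4/((4/9)π·9²) = -1/(9π) m/min
The level is dropping at 1/(9π) ≈ 0.03537 m/min.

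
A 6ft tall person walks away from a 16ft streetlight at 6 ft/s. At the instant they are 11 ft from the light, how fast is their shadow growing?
18/5 ft/s

By similar triangles: 16/(x+s) = 6/s
Solving: s = 6x/10
ds/dt = 6/10 · dx/dt = 3/5 · 6 = 18/5 ft/s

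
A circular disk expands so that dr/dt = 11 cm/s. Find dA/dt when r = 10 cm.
220π cm²/s

A = πr²
dA/dt = 2πr · dr/dt = 2π(10)(11) = 220π cm²/s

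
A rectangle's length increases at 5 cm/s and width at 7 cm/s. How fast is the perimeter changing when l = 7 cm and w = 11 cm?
24 cm/s

P = 2(l + w)
dP/dt = 2(dl/dt + dw/dt) = 2(5 + 7) = 24 cm/s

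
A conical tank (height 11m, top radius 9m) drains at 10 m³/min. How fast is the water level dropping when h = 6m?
605/(1458π) ≈ 0.1321 m/min

r/h = 9/11, so r = (9/11)h
V = (1/3)πr²h = (1/3)π((9/11)h)²h = (27/121)πh³
dV/dh = (81/121)πh²
dh/dt = (dV/dt)/(dV/dh) = -10/((81/121)π·6²) = -605/(1458π) m/min
The level is dropping at 605/(1458π) ≈ 0.1321 m/min.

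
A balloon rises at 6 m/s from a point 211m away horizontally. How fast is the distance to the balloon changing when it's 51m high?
153√47122/23561 ≈ 1.41 m/s

z² = 211² + y²
z = √(211² + 51²) = √47122
dz/dt = y/z · dy/dt = 51/√47122 · 6 = 153√47122/23561 ≈ 1.41 m/s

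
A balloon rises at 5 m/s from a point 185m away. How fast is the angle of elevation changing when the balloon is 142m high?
0.017007 rad/s

tan(θ) = y/185
sec²(θ) · dθ/dt = (1/185) · dy/dt
dθ/dt = cos²(θ)/185 · 5 = 185/(185² + 142²) · 5
dθ/dt = 0.017007 rad/s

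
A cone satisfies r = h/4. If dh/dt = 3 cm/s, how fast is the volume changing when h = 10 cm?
75π/4 cm³/s

V = (1/3)π(h/4)²h = πh³/48
dV/dt = πh²/16 · 3
At h = 10: dV/dt = 75π/4 cm³/s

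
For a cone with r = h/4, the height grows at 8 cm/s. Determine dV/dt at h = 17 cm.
289π/2 cm³/s

V = (1/3)π(h/4)²h = πh³/48
dV/dt = πh²/16 · 8
At h = 17: dV/dt = 289π/2 cm³/s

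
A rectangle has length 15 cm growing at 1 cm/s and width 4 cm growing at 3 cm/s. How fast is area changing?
49 cm²/s

A = lw
dA/dt = w·dl/dt + l·dw/dt = 4·1 + 15·3 = 49 cm²/s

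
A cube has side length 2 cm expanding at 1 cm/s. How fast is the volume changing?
12 cm³/s

V = s³
dV/dt = 3s² · ds/dt = 3·2²·1 = 12 cm³/s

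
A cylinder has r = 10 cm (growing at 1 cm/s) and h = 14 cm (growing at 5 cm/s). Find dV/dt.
780π cm³/s

V = πr²h
dV/dt = 2πrh·dr/dt + πr²·dh/dt
= 2π(10)(14)(1) + π(10)²(5)
= 780π cm³/s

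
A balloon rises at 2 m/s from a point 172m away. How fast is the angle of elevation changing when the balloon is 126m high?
0.007567 rad/s

tan(θ) = y/172
sec²(θ) · dθ/dt = (1/172) · dy/dt
dθ/dt = cos²(θ)/172 · 2 = 172/(172² + 126²) · 2
dθ/dt = 0.007567 rad/s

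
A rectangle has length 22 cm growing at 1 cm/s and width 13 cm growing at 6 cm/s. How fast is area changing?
145 cm²/s

A = lw
dA/dt = w·dl/dt + l·dw/dt = 13·1 + 22·6 = 145 cm²/s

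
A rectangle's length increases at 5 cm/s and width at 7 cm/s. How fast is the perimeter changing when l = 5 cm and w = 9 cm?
24 cm/s

P = 2(l + w)
dP/dt = 2(dl/dt + dw/dt) = 2(5 + 7) = 24 cm/s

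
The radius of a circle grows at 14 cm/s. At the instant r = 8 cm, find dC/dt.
28π cm/s

C = 2πr
dC/dt = 2π · dr/dt = 2π · 14 = 28π cm/s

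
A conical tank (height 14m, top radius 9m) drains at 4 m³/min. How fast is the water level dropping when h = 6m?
196/(729π) ≈ 0.08558 m/min

r/h = 9/14, so r = (9/14)h
V = (1/3)πr²h = (1/3)π((9/14)h)²h = (27/196)πh³
dV/dh = (81/196)πh²
dh/dt = (dV/dt)/(dV/dh) = -4/((81/196)π·6²) = -196/(729π) m/min
The level is dropping at 196/(729π) ≈ 0.08558 m/min.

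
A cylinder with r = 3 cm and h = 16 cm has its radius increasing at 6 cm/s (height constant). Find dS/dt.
264π cm²/s

S = 2πrh + 2πr² (lateral + bases)
dS/dt = (2πh + 4πr)·dr/dt = (2π·16 + 4π·3)·6
= 264π cm²/s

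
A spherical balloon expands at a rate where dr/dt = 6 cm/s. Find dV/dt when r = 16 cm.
6144π cm³/s

V = (4/3)πr³
dV/dt = dV/dr · dr/dt = 4πr² · 6
At r = 16: dV/dt = 6144π cm³/s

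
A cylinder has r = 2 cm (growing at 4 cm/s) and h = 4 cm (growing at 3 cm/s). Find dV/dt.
76π cm³/s

V = πr²h
dV/dt = 2πrh·dr/dt + πr²·dh/dt
= 2π(2)(4)(4) + π(2)²(3)
= 76π cm³/s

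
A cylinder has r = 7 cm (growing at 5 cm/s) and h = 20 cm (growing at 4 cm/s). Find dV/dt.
1596π cm³/s

V = πr²h
dV/dt = 2πrh·dr/dt + πr²·dh/dt
= 2π(7)(20)(5) + π(7)²(4)
= 1596π cm³/s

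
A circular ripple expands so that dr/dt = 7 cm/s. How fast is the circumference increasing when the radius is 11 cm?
14π cm/s

C = 2πr
dC/dt = 2π · dr/dt = 2π · 7 = 14π cm/s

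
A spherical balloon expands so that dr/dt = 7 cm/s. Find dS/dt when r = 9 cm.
504π cm²/s

S = 4πr²
dS/dt = dS/dr · dr/dt = 8πr · 7
At r = 9: dS/dt = 504π cm²/s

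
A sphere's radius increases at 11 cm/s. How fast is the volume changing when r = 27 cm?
32076π cm³/s

V = (4/3)πr³
dV/dt = dV/dr · dr/dt = 4πr² · 11
At r = 27: dV/dt = 32076π cm³/s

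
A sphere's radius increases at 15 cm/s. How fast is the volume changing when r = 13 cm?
10140π cm³/s

V = (4/3)πr³
dV/dt = dV/dr · dr/dt = 4πr² · 15
At r = 13: dV/dt = 10140π cm³/s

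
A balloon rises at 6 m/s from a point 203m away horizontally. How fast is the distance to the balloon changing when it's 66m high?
396√45565/45565 ≈ 1.855 m/s

z² = 203² + y²
z = √(203² + 66²) = √45565
dz/dt = y/z · dy/dt = 66/√45565 · 6 = 396√45565/45565 ≈ 1.855 m/s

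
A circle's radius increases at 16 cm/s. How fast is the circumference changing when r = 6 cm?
32π cm/s

C = 2πr
dC/dt = 2π · dr/dt = 2π · 16 = 32π cm/s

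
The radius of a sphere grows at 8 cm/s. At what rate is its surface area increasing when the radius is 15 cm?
960π cm²/s

S = 4πr²
dS/dt = dS/dr · dr/dt = 8πr · 8
At r = 15: dS/dt = 960π cm²/s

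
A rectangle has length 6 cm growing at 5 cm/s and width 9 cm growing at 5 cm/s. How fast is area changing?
75 cm²/s

A = lw
dA/dt = w·dl/dt + l·dw/dt = 9·5 + 6·5 = 75 cm²/s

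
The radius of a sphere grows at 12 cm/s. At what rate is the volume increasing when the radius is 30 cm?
43200π cm³/s

V = (4/3)πr³
dV/dt = dV/dr · dr/dt = 4πr² · 12
At r = 30: dV/dt = 43200π cm³/s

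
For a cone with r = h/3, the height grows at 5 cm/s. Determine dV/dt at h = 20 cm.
2000π/9 cm³/s

V = (1/3)π(h/3)²h = πh³/27
dV/dt = πh²/9 · 5
At h = 20: dV/dt = 2000π/9 cm³/s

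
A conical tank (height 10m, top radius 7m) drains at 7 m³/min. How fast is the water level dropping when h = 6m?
25/(63π) ≈ 0.1263 m/min

r/h = 7/10, so r = (7/10)h
V = (1/3)πr²h = (1/3)π((7/10)h)²h = (49/300)πh³
dV/dh = (49/100)πh²
dh/dt = (dV/dt)/(dV/dh) = -7/((49/100)π·6²) = -25/(63π) m/min
The level is dropping at 25/(63π) ≈ 0.1263 m/min.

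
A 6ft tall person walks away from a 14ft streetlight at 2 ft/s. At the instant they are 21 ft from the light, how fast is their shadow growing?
3/2 ft/s

By similar triangles: 14/(x+s) = 6/s
Solving: s = 6x/8
ds/dt = 6/8 · dx/dt = 3/4 · 2 = 3/2 ft/s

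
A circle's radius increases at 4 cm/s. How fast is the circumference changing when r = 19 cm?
8π cm/s

C = 2πr
dC/dt = 2π · dr/dt = 2π · 4 = 8π cm/s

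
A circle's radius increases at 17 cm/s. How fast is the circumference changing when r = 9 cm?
34π cm/s

C = 2πr
dC/dt = 2π · dr/dt = 2π · 17 = 34π cm/s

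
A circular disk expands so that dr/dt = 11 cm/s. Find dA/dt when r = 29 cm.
638π cm²/s

A = πr²
dA/dt = 2πr · dr/dt = 2π(29)(11) = 638π cm²/s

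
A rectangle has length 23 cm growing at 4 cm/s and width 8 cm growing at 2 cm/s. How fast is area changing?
78 cm²/s

A = lw
dA/dt = w·dl/dt + l·dw/dt = 8·4 + 23·2 = 78 cm²/s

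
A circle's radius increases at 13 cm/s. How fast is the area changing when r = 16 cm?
416π cm²/s

A = πr²
dA/dt = 2πr · dr/dt = 2π(16)(13) = 416π cm²/s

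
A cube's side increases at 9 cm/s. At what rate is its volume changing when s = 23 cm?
14283 cm³/s

V = s³
dV/dt = 3s² · ds/dt = 3·23²·9 = 14283 cm³/s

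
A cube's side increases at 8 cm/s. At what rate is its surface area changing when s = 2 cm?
192 cm²/s

A = 6s²
dA/dt = 12s · ds/dt = 12·2·8 = 192 cm²/s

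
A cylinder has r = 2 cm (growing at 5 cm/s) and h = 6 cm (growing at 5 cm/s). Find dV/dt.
140π cm³/s

V = πr²h
dV/dt = 2πrh·dr/dt + πr²·dh/dt
= 2π(2)(6)(5) + π(2)²(5)
= 140π cm³/s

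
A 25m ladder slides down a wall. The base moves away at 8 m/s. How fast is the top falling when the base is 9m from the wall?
9√34/17 ≈ 3.087 m/s

x² + y² = 25²
2x·dx/dt + 2y·dy/dt = 0
dy/dt = -x/y · dx/dt = -9/(4√34) · 8 = -9√34/17 m/s
The top is descending at 9√34/17 ≈ 3.087 m/s.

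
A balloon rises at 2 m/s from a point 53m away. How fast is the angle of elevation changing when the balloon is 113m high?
0.006804 rad/s

tan(θ) = y/53
sec²(θ) · dθ/dt = (1/53) · dy/dt
dθ/dt = cos²(θ)/53 · 2 = 53/(53² + 113²) · 2
dθ/dt = 0.006804 rad/s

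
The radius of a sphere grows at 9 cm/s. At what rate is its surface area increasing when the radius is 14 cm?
1008π cm²/s

S = 4πr²
dS/dt = dS/dr · dr/dt = 8πr · 9
At r = 14: dS/dt = 1008π cm²/s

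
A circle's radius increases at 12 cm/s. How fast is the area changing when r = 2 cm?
48π cm²/s

A = πr²
dA/dt = 2πr · dr/dt = 2π(2)(12) = 48π cm²/s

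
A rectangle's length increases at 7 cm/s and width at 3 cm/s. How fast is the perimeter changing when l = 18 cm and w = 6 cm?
20 cm/s

P = 2(l + w)
dP/dt = 2(dl/dt + dw/dt) = 2(7 + 3) = 20 cm/s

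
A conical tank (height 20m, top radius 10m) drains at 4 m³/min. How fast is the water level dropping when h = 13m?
16/(169π) ≈ 0.03014 m/min

r/h = 10/20, so r = (1/2)h
V = (1/3)πr²h = (1/3)π((1/2)h)²h = (1/12)πh³
dV/dh = (1/4)πh²
dh/dt = (dV/dt)/(dV/dh) = -4/((1/4)π·13²) = -16/(169π) m/min
The level is dropping at 16/(169π) ≈ 0.03014 m/min.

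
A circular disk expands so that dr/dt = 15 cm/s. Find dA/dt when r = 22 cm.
660π cm²/s

A = πr²
dA/dt = 2πr · dr/dt = 2π(22)(15) = 660π cm²/s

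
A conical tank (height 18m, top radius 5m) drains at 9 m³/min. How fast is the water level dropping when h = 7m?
2916/(1225π) ≈ 0.7577 m/min

r/h = 5/18, so r = (5/18)h
V = (1/3)πr²h = (1/3)π((5/18)h)²h = (25/972)πh³
dV/dh = (25/324)πh²
dh/dt = (dV/dt)/(dV/dh) = -9/((25/324)π·7²) = -2916/(1225π) m/min
The level is dropping at 2916/(1225π) ≈ 0.7577 m/min.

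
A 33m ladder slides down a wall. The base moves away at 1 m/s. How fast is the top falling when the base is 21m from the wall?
7√2/12 ≈ 0.825 m/s

x² + y² = 33²
2x·dx/dt + 2y·dy/dt = 0
dy/dt = -x/y · dx/dt = -21/(18√2) · 1 = -7√2/12 m/s
The top is descending at 7√2/12 ≈ 0.825 m/s.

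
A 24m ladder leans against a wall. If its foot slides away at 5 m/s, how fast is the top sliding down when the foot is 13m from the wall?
65√407/407 ≈ 3.222 m/s

x² + y² = 24²
2x·dx/dt + 2y·dy/dt = 0
dy/dt = -x/y · dx/dt = -13/√407 · 5 = -65√407/407 m/s
The top is descending at 65√407/407 ≈ 3.222 m/s.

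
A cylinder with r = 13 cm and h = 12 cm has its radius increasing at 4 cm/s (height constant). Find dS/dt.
304π cm²/s

S = 2πrh + 2πr² (lateral + bases)
dS/dt = (2πh + 4πr)·dr/dt = (2π·12 + 4π·13)·4
= 304π cm²/s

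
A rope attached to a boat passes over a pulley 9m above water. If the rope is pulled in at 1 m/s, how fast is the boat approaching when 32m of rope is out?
32√943/943 ≈ 1.042 m/s

rope² = x² + 9²
x = √(32² - 9²) = √943
dx/dt = (rope/x) · d(rope)/dt = (32/√943) · (-1) = -32√943/943 m/s
The boat approaches at 32√943/943 ≈ 1.042 m/s.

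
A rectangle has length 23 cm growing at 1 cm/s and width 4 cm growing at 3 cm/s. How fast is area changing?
73 cm²/s

A = lw
dA/dt = w·dl/dt + l·dw/dt = 4·1 + 23·3 = 73 cm²/s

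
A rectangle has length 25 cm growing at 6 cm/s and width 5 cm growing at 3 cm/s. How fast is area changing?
105 cm²/s

A = lw
dA/dt = w·dl/dt + l·dw/dt = 5·6 + 25·3 = 105 cm²/s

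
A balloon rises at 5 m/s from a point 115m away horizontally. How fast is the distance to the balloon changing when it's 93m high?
465√21874/21874 ≈ 3.144 m/s

z² = 115² + y²
z = √(115² + 93²) = √21874
dz/dt = y/z · dy/dt = 93/√21874 · 5 = 465√21874/21874 ≈ 3.144 m/s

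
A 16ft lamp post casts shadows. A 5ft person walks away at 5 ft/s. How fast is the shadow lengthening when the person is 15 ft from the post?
25/11 ft/s

By similar triangles: 16/(x+s) = 5/s
Solving: s = 5x/11
ds/dt = 5/11 · dx/dt = 5/11 · 5 = 25/11 ft/s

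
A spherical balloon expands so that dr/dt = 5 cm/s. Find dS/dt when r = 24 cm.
960π cm²/s

S = 4πr²
dS/dt = dS/dr · dr/dt = 8πr · 5
At r = 24: dS/dt = 960π cm²/s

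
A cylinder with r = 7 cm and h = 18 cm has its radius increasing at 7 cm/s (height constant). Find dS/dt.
448π cm²/s

S = 2πrh + 2πr² (lateral + bases)
dS/dt = (2πh + 4πr)·dr/dt = (2π·18 + 4π·7)·7
= 448π cm²/s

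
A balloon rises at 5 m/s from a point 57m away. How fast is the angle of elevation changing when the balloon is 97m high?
0.022515 rad/s

tan(θ) = y/57
sec²(θ) · dθ/dt = (1/57) · dy/dt
dθ/dt = cos²(θ)/57 · 5 = 57/(57² + 97²) · 5
dθ/dt = 0.022515 rad/s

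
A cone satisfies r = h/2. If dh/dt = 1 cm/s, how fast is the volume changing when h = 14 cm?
49π cm³/s

V = (1/3)π(h/2)²h = πh³/12
dV/dt = πh²/4 · 1
At h = 14: dV/dt = 49π cm³/s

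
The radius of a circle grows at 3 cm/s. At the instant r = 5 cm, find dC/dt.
6π cm/s

C = 2πr
dC/dt = 2π · dr/dt = 2π · 3 = 6π cm/s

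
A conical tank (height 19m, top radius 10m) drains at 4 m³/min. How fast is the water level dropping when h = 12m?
361/(3600π) ≈ 0.03192 m/min

r/h = 10/19, so r = (10/19)h
V = (1/3)πr²h = (1/3)π((10/19)h)²h = (100/1083)πh³
dV/dh = (100/361)πh²
dh/dt = (dV/dt)/(dV/dh) = -4/((100/361)π·12²) = -361/(3600π) m/min
The level is dropping at 361/(3600π) ≈ 0.03192 m/min.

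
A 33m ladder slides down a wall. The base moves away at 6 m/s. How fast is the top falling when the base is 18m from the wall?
36√85/85 ≈ 3.905 m/s

x² + y² = 33²
2x·dx/dt + 2y·dy/dt = 0
dy/dt = -x/y · dx/dt = -18/(3√85) · 6 = -36√85/85 m/s
The top is descending at 36√85/85 ≈ 3.905 m/s.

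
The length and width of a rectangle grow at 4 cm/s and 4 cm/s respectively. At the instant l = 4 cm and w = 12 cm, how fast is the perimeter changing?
16 cm/s

P = 2(l + w)
dP/dt = 2(dl/dt + dw/dt) = 2(4 + 4) = 16 cm/s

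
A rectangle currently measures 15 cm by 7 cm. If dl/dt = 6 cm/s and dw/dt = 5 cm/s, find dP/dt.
22 cm/s

P = 2(l + w)
dP/dt = 2(dl/dt + dw/dt) = 2(6 + 5) = 22 cm/s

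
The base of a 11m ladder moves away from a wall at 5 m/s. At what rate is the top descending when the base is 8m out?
40√57/57 ≈ 5.298 m/s

x² + y² = 11²
2x·dx/dt + 2y·dy/dt = 0
dy/dt = -x/y · dx/dt = -8/√57 · 5 = -40√57/57 m/s
The top is descending at 40√57/57 ≈ 5.298 m/s.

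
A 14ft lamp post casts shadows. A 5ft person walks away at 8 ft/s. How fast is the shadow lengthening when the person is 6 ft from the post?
40/9 ft/s

By similar triangles: 14/(x+s) = 5/s
Solving: s = 5x/9
ds/dt = 5/9 · dx/dt = 5/9 · 8 = 40/9 ft/s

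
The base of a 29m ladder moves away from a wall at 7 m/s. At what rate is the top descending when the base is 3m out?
21√13/104 ≈ 0.728 m/s

x² + y² = 29²
2x·dx/dt + 2y·dy/dt = 0
dy/dt = -x/y · dx/dt = -3/(8√13) · 7 = -21√13/104 m/s
The top is descending at 21√13/104 ≈ 0.728 m/s.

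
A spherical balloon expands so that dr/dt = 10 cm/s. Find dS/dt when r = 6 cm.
480π cm²/s

S = 4πr²
dS/dt = dS/dr · dr/dt = 8πr · 10
At r = 6: dS/dt = 480π cm²/s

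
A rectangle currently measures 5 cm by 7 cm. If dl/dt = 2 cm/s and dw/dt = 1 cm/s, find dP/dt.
6 cm/s

P = 2(l + w)
dP/dt = 2(dl/dt + dw/dt) = 2(2 + 1) = 6 cm/s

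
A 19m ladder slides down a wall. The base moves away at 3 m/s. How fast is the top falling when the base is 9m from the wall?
27√70/140 ≈ 1.614 m/s

x² + y² = 19²
2x·dx/dt + 2y·dy/dt = 0
dy/dt = -x/y · dx/dt = -9/(2√70) · 3 = -27√70/140 m/s
The top is descending at 27√70/140 ≈ 1.614 m/s.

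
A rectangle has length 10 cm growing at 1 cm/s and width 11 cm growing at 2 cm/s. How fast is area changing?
31 cm²/s

A = lw
dA/dt = w·dl/dt + l·dw/dt = 11·1 + 10·2 = 31 cm²/s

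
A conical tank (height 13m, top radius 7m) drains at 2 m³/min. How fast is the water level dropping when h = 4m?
169/(392π) ≈ 0.1372 m/min

r/h = 7/13, so r = (7/13)h
V = (1/3)πr²h = (1/3)π((7/13)h)²h = (49/507)πh³
dV/dh = (49/169)πh²
dh/dt = (dV/dt)/(dV/dh) = -2/((49/169)π·4²) = -169/(392π) m/min
The level is dropping at 169/(392π) ≈ 0.1372 m/min.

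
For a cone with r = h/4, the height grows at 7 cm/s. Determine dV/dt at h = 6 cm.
63π/4 cm³/s

V = (1/3)π(h/4)²h = πh³/48
dV/dt = πh²/16 · 7
At h = 6: dV/dt = 63π/4 cm³/s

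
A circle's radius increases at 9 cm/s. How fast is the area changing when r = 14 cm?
252π cm²/s

A = πr²
dA/dt = 2πr · dr/dt = 2π(14)(9) = 252π cm²/s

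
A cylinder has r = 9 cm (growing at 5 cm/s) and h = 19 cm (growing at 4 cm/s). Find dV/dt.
2034π cm³/s

V = πr²h
dV/dt = 2πrh·dr/dt + πr²·dh/dt
= 2π(9)(19)(5) + π(9)²(4)
= 2034π cm³/s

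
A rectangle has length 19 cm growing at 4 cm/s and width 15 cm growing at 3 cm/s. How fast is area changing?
117 cm²/s

A = lw
dA/dt = w·dl/dt + l·dw/dt = 15·4 + 19·3 = 117 cm²/s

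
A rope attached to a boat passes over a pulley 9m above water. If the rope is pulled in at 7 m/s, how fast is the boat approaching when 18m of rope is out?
14√3/3 ≈ 8.083 m/s

rope² = x² + 9²
x = √(18² - 9²) = 9√3
dx/dt = (rope/x) · d(rope)/dt = (18/(9√3)) · (-7) = -14√3/3 m/s
The boat approaches at 14√3/3 ≈ 8.083 m/s.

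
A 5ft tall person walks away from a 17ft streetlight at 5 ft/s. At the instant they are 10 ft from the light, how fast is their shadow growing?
25/12 ft/s

By similar triangles: 17/(x+s) = 5/s
Solving: s = 5x/12
ds/dt = 5/12 · dx/dt = 5/12 · 5 = 25/12 ft/s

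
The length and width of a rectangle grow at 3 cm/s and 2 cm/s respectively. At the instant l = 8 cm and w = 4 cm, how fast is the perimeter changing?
10 cm/s

P = 2(l + w)
dP/dt = 2(dl/dt + dw/dt) = 2(3 + 2) = 10 cm/s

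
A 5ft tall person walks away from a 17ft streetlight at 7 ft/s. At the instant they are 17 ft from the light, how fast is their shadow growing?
35/12 ft/s

By similar triangles: 17/(x+s) = 5/s
Solving: s = 5x/12
ds/dt = 5/12 · dx/dt = 5/12 · 7 = 35/12 ft/s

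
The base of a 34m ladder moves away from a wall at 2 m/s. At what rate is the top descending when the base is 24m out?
24√145/145 ≈ 1.993 m/s

x² + y² = 34²
2x·dx/dt + 2y·dy/dt = 0
dy/dt = -x/y · dx/dt = -24/(2√145) · 2 = -24√145/145 m/s
The top is descending at 24√145/145 ≈ 1.993 m/s.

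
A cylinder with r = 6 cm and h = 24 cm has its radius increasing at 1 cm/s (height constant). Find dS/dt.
72π cm²/s

S = 2πrh + 2πr² (lateral + bases)
dS/dt = (2πh + 4πr)·dr/dt = (2π·24 + 4π·6)·1
= 72π cm²/s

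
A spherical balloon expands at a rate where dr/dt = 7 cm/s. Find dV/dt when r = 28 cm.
21952π cm³/s

V = (4/3)πr³
dV/dt = dV/dr · dr/dt = 4πr² · 7
At r = 28: dV/dt = 21952π cm³/s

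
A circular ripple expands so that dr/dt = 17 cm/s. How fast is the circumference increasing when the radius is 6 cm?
34π cm/s

C = 2πr
dC/dt = 2π · dr/dt = 2π · 17 = 34π cm/s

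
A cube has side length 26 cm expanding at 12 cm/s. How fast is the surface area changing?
3744 cm²/s

A = 6s²
dA/dt = 12s · ds/dt = 12·26·12 = 3744 cm²/s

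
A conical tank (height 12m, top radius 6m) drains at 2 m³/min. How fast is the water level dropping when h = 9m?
8/(81π) ≈ 0.03144 m/min

r/h = 6/12, so r = (1/2)h
V = (1/3)πr²h = (1/3)π((1/2)h)²h = (1/12)πh³
dV/dh = (1/4)πh²
dh/dt = (dV/dt)/(dV/dh) = -2/((1/4)π·9²) = -8/(81π) m/min
The level is dropping at 8/(81π) ≈ 0.03144 m/min.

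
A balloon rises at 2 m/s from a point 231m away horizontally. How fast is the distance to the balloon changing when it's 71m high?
71√58402/29201 ≈ 0.5876 m/s

z² = 231² + y²
z = √(231² + 71²) = √58402
dz/dt = y/z · dy/dt = 71/√58402 · 2 = 71√58402/29201 ≈ 0.5876 m/s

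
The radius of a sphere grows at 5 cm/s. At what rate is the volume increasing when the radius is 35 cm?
24500π cm³/s

V = (4/3)πr³
dV/dt = dV/dr · dr/dt = 4πr² · 5
At r = 35: dV/dt = 24500π cm³/s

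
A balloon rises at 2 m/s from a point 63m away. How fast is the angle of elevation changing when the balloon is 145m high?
0.005041 rad/s

tan(θ) = y/63
sec²(θ) · dθ/dt = (1/63) · dy/dt
dθ/dt = cos²(θ)/63 · 2 = 63/(63² + 145²) · 2
dθ/dt = 0.005041 rad/s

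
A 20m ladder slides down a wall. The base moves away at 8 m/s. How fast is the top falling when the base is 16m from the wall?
32/3 ≈ 10.67 m/s

x² + y² = 20²
2x·dx/dt + 2y·dy/dt = 0
dy/dt = -x/y · dx/dt = -16/12 · 8 = -32/3 m/s
The top is descending at 32/3 ≈ 10.67 m/s.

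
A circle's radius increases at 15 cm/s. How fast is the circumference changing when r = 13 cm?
30π cm/s

C = 2πr
dC/dt = 2π · dr/dt = 2π · 15 = 30π cm/s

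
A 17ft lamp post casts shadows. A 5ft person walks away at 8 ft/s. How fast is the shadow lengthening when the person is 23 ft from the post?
10/3 ft/s

By similar triangles: 17/(x+s) = 5/s
Solving: s = 5x/12
ds/dt = 5/12 · dx/dt = 5/12 · 8 = 10/3 ft/s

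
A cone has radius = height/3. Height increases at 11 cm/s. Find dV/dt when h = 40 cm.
17600π/9 cm³/s

V = (1/3)π(h/3)²h = πh³/27
dV/dt = πh²/9 · 11
At h = 40: dV/dt = 17600π/9 cm³/s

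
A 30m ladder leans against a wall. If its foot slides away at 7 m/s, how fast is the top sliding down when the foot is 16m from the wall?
8√161/23 ≈ 4.413 m/s

x² + y² = 30²
2x·dx/dt + 2y·dy/dt = 0
dy/dt = -x/y · dx/dt = -16/(2√161) · 7 = -8√161/23 m/s
The top is descending at 8√161/23 ≈ 4.413 m/s.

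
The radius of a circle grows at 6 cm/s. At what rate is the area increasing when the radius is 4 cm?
48π cm²/s

A = πr²
dA/dt = 2πr · dr/dt = 2π(4)(6) = 48π cm²/s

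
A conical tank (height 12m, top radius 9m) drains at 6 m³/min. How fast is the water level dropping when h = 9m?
32/(243π) ≈ 0.04192 m/min

r/h = 9/12, so r = (3/4)h
V = (1/3)πr²h = (1/3)π((3/4)h)²h = (3/16)πh³
dV/dh = (9/16)πh²
dh/dt = (dV/dt)/(dV/dh) = -6/((9/16)π·9²) = -32/(243π) m/min
The level is dropping at 32/(243π) ≈ 0.04192 m/min.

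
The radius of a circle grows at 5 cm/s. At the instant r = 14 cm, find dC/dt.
10π cm/s

C = 2πr
dC/dt = 2π · dr/dt = 2π · 5 = 10π cm/s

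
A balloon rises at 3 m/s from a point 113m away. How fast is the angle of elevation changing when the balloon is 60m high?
0.02071 rad/s

tan(θ) = y/113
sec²(θ) · dθ/dt = (1/113) · dy/dt
dθ/dt = cos²(θ)/113 · 3 = 113/(113² + 60²) · 3
dθ/dt = 0.02071 rad/s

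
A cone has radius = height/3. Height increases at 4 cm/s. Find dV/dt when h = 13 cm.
676π/9 cm³/s

V = (1/3)π(h/3)²h = πh³/27
dV/dt = πh²/9 · 4
At h = 13: dV/dt = 676π/9 cm³/s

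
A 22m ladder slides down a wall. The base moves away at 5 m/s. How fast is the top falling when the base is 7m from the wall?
7√435/87 ≈ 1.678 m/s

x² + y² = 22²
2x·dx/dt + 2y·dy/dt = 0
dy/dt = -x/y · dx/dt = -7/√435 · 5 = -7√435/87 m/s
The top is descending at 7√435/87 ≈ 1.678 m/s.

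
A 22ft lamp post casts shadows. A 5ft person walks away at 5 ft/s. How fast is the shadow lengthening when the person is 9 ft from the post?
25/17 ft/s

By similar triangles: 22/(x+s) = 5/s
Solving: s = 5x/17
ds/dt = 5/17 · dx/dt = 5/17 · 5 = 25/17 ft/s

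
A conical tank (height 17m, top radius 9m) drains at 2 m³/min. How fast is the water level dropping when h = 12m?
289/(5832π) ≈ 0.01577 m/min

r/h = 9/17, so r = (9/17)h
V = (1/3)πr²h = (1/3)π((9/17)h)²h = (27/289)πh³
dV/dh = (81/289)πh²
dh/dt = (dV/dt)/(dV/dh) = -2/((81/289)π·12²) = -289/(5832π) m/min
The level is dropping at 289/(5832π) ≈ 0.01577 m/min.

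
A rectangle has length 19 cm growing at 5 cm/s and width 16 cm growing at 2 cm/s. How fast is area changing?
118 cm²/s

A = lw
dA/dt = w·dl/dt + l·dw/dt = 16·5 + 19·2 = 118 cm²/s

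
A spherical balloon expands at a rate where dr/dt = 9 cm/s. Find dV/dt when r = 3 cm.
324π cm³/s

V = (4/3)πr³
dV/dt = dV/dr · dr/dt = 4πr² · 9
At r = 3: dV/dt = 324π cm³/s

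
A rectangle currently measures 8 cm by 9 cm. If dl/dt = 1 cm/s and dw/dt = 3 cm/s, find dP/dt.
8 cm/s

P = 2(l + w)
dP/dt = 2(dl/dt + dw/dt) = 2(1 + 3) = 8 cm/s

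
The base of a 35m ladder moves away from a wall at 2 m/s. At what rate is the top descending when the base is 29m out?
29√6/24 ≈ 2.96 m/s

x² + y² = 35²
2x·dx/dt + 2y·dy/dt = 0
dy/dt = -x/y · dx/dt = -29/(8√6) · 2 = -29√6/24 m/s
The top is descending at 29√6/24 ≈ 2.96 m/s.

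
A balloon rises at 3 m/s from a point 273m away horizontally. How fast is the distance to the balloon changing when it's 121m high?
363√89170/89170 ≈ 1.216 m/s

z² = 273² + y²
z = √(273² + 121²) = √89170
dz/dt = y/z · dy/dt = 121/√89170 · 3 = 363√89170/89170 ≈ 1.216 m/s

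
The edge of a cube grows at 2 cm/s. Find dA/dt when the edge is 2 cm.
48 cm²/s

A = 6s²
dA/dt = 12s · ds/dt = 12·2·2 = 48 cm²/s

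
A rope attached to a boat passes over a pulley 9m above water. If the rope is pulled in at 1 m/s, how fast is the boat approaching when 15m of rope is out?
5/4 = 1.25 m/s

rope² = x² + 9²
x = √(15² - 9²) = 12
dx/dt = (rope/x) · d(rope)/dt = (15/12) · (-1) = -5/4 m/s
The boat approaches at 5/4 = 1.25 m/s.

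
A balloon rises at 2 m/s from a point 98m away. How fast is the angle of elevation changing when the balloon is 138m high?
0.006842 rad/s

tan(θ) = y/98
sec²(θ) · dθ/dt = (1/98) · dy/dt
dθ/dt = cos²(θ)/98 · 2 = 98/(98² + 138²) · 2
dθ/dt = 0.006842 rad/s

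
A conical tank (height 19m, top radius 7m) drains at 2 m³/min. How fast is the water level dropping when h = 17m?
722/(14161π) ≈ 0.01623 m/min

r/h = 7/19, so r = (7/19)h
V = (1/3)πr²h = (1/3)π((7/19)h)²h = (49/1083)πh³
dV/dh = (49/361)πh²
dh/dt = (dV/dt)/(dV/dh) = -2/((49/361)π·17²) = -722/(14161π) m/min
The level is dropping at 722/(14161π) ≈ 0.01623 m/min.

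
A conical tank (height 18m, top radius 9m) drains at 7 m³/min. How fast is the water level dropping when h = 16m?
7/(64π) ≈ 0.03482 m/min

r/h = 9/18, so r = (1/2)h
V = (1/3)πr²h = (1/3)π((1/2)h)²h = (1/12)πh³
dV/dh = (1/4)πh²
dh/dt = (dV/dt)/(dV/dh) = -7/((1/4)π·16²) = -7/(64π) m/min
The level is dropping at 7/(64π) ≈ 0.03482 m/min.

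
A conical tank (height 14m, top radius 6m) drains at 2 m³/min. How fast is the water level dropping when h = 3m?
98/(81π) ≈ 0.3851 m/min

r/h = 6/14, so r = (3/7)h
V = (1/3)πr²h = (1/3)π((3/7)h)²h = (3/49)πh³
dV/dh = (9/49)πh²
dh/dt = (dV/dt)/(dV/dh) = -2/((9/49)π·3²) = -98/(81π) m/min
The level is dropping at 98/(81π) ≈ 0.3851 m/min.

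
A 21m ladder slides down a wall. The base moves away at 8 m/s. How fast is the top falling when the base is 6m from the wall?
16√5/15 ≈ 2.385 m/s

x² + y² = 21²
2x·dx/dt + 2y·dy/dt = 0
dy/dt = -x/y · dx/dt = -6/(9√5) · 8 = -16√5/15 m/s
The top is descending at 16√5/15 ≈ 2.385 m/s.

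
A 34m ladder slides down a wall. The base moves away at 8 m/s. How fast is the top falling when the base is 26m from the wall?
26√30/15 ≈ 9.494 m/s

x² + y² = 34²
2x·dx/dt + 2y·dy/dt = 0
dy/dt = -x/y · dx/dt = -26/(4√30) · 8 = -26√30/15 m/s
The top is descending at 26√30/15 ≈ 9.494 m/s.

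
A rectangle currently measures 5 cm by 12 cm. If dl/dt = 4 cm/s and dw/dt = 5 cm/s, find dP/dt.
18 cm/s

P = 2(l + w)
dP/dt = 2(dl/dt + dw/dt) = 2(4 + 5) = 18 cm/s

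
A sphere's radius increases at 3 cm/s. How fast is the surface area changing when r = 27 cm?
648π cm²/s

S = 4πr²
dS/dt = dS/dr · dr/dt = 8πr · 3
At r = 27: dS/dt = 648π cm²/s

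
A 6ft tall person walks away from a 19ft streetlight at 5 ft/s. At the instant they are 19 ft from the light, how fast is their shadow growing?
30/13 ft/s

By similar triangles: 19/(x+s) = 6/s
Solving: s = 6x/13
ds/dt = 6/13 · dx/dt = 6/13 · 5 = 30/13 ft/s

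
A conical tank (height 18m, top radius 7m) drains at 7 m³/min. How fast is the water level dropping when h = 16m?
81/(448π) ≈ 0.05755 m/min

r/h = 7/18, so r = (7/18)h
V = (1/3)πr²h = (1/3)π((7/18)h)²h = (49/972)πh³
dV/dh = (49/324)πh²
dh/dt = (dV/dt)/(dV/dh) = -7/((49/324)π·16²) = -81/(448π) m/min
The level is dropping at 81/(448π) ≈ 0.05755 m/min.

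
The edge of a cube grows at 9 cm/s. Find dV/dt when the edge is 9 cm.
2187 cm³/s

V = s³
dV/dt = 3s² · ds/dt = 3·9²·9 = 2187 cm³/s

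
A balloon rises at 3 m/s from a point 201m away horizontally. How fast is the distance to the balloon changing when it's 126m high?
126√37/481 ≈ 1.593 m/s

z² = 201² + y²
z = √(201² + 126²) = 39√37
dz/dt = y/z · dy/dt = 126/(39√37) · 3 = 126√37/481 ≈ 1.593 m/s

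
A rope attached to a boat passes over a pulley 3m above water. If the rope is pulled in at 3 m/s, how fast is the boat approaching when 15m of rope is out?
5√6/4 ≈ 3.062 m/s

rope² = x² + 3²
x = √(15² - 3²) = 6√6
dx/dt = (rope/x) · d(rope)/dt = (15/(6√6)) · (-3) = -5√6/4 m/s
The boat approaches at 5√6/4 ≈ 3.062 m/s.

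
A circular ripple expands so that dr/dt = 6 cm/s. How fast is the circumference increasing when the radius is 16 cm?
12π cm/s

C = 2πr
dC/dt = 2π · dr/dt = 2π · 6 = 12π cm/s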